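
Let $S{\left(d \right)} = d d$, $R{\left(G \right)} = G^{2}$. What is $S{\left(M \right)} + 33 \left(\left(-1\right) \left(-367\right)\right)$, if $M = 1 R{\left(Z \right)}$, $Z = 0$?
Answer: $12111$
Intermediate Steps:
$M = 0$ ($M = 1 \cdot 0^{2} = 1 \cdot 0 = 0$)
$S{\left(d \right)} = d^{2}$
$S{\left(M \right)} + 33 \left(\left(-1\right) \left(-367\right)\right) = 0^{2} + 33 \left(\left(-1\right) \left(-367\right)\right) = 0 + 33 \cdot 367 = 0 + 12111 = 12111$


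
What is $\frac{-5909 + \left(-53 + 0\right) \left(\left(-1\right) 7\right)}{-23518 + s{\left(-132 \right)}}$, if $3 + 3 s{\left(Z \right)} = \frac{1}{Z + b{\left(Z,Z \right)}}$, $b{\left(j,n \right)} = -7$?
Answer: $\frac{1154673}{4903712} \approx 0.23547$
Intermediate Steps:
$s{\left(Z \right)} = -1 + \frac{1}{3 \left(-7 + Z\right)}$ ($s{\left(Z \right)} = -1 + \frac{1}{3 \left(Z - 7\right)} = -1 + \frac{1}{3 \left(-7 + Z\right)}$)
$\frac{-5909 + \left(-53 + 0\right) \left(\left(-1\right) 7\right)}{-23518 + s{\left(-132 \right)}} = \frac{-5909 + \left(-53 + 0\right) \left(\left(-1\right) 7\right)}{-23518 + \frac{\frac{22}{3} - -132}{-7 - 132}} = \frac{-5909 - -371}{-23518 + \frac{\frac{22}{3} + 132}{-139}} = \frac{-5909 + 371}{-23518 - \frac{418}{417}} = - \frac{5538}{-23518 - \frac{418}{417}} = - \frac{5538}{- \frac{9807424}{417}} = \left(-5538\right) \left(- \frac{417}{9807424}\right) = \frac{1154673}{4903712}$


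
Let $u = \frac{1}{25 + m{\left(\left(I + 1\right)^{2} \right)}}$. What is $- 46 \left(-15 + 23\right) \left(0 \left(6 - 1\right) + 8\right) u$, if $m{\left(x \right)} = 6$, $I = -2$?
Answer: $- \frac{2944}{31} \approx -94.968$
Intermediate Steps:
$u = \frac{1}{31}$ ($u = \frac{1}{25 + 6} = \frac{1}{31} \approx 0.032258$)
$- 46 \left(-15 + 23\right) \left(0 \left(6 - 1\right) + 8\right) u = - 46 \left(-15 + 23\right) \left(0 \left(6 - 1\right) + 8\right) \frac{1}{31} = - 46 \cdot 8 \left(0 \cdot 5 + 8\right) \frac{1}{31} = - 46 \cdot 8 \left(0 + 8\right) \frac{1}{31} = - 46 \cdot 8 \cdot 8 \cdot \frac{1}{31} = \left(-46\right) 64 \cdot \frac{1}{31} = \left(-2944\right) \frac{1}{31} = - \frac{2944}{31}$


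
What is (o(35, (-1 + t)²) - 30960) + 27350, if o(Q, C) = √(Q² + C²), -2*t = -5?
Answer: -3610 + √19681/4 ≈ -3574.9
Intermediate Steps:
t = 5/2 (t = -½*(-5) = 5/2 ≈ 2.5000)
o(Q, C) = √(C² + Q²)
(o(35, (-1 + t)²) - 30960) + 27350 = (√(((-1 + 5/2)²)² + 35²) - 30960) + 27350 = (√(((3/2)²)² + 1225) - 30960) + 27350 = (√((9/4)² + 1225) - 30960) + 27350 = (√(81/16 + 1225) - 30960) + 27350 = (√(19681/16) - 30960) + 27350 = (√19681/4 - 30960) + 27350 = (-30960 + √19681/4) + 27350 = -3610 + √19681/4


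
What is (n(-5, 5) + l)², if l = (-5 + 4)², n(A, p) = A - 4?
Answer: 64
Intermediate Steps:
n(A, p) = -4 + A
l = 1 (l = (-1)² = 1)
(n(-5, 5) + l)² = ((-4 - 5) + 1)² = (-9 + 1)² = (-8)² = 64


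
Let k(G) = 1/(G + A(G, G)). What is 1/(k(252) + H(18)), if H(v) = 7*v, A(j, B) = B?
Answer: 504/63505 ≈ 0.0079364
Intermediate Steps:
k(G) = 1/(2*G) (k(G) = 1/(G + G) = 1/(2*G))
1/(k(252) + H(18)) = 1/((1/2)/252 + 7*18) = 1/((1/2)*(1/252) + 126) = 1/(1/504 + 126) = 1/(63505/504) = 504/63505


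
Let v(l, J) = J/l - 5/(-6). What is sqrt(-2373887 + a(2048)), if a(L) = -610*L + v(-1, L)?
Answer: I*sqrt(130507710)/6 ≈ 1904.0*I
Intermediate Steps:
v(l, J) = 5/6 + J/l (v(l, J) = J/l - 5*(-1/6) = J/l + 5/6 = 5/6 + J/l)
a(L) = 5/6 - 611*L (a(L) = -610*L + (5/6 + L/(-1)) = -610*L + (5/6 + L*(-1)) = -610*L + (5/6 - L) = 5/6 - 611*L)
sqrt(-2373887 + a(2048)) = sqrt(-2373887 + (5/6 - 611*2048)) = sqrt(-2373887 + (5/6 - 1251328)) = sqrt(-2373887 - 7507963/6) = sqrt(-21751285/6) = I*sqrt(130507710)/6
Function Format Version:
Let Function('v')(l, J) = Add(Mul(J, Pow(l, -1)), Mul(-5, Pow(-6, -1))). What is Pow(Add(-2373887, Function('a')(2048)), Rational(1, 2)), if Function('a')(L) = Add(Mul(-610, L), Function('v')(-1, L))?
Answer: Mul(Rational(1, 6), I, Pow(130507710, Rational(1, 2))) ≈ Mul(1904.0, I)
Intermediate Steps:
Function('v')(l, J) = Add(Rational(5, 6), Mul(J, Pow(l, -1))) (Function('v')(l, J) = Add(Mul(J, Pow(l, -1)), Mul(-5, Rational(-1, 6))) = Add(Mul(J, Pow(l, -1)), Rational(5, 6)) = Add(Rational(5, 6), Mul(J, Pow(l, -1))))
Function('a')(L) = Add(Rational(5, 6), Mul(-611, L)) (Function('a')(L) = Add(Mul(-610, L), Add(Rational(5, 6), Mul(L, Pow(-1, -1)))) = Add(Mul(-610, L), Add(Rational(5, 6), Mul(L, -1))) = Add(Mul(-610, L), Add(Rational(5, 6), Mul(-1, L))) = Add(Rational(5, 6), Mul(-611, L)))
Pow(Add(-2373887, Function('a')(2048)), Rational(1, 2)) = Pow(Add(-2373887, Add(Rational(5, 6), Mul(-611, 2048))), Rational(1, 2)) = Pow(Add(-2373887, Add(Rational(5, 6), -1251328)), Rational(1, 2)) = Pow(Add(-2373887, Rational(-7507963, 6)), Rational(1, 2)) = Pow(Rational(-21751285, 6), Rational(1, 2)) = Mul(Rational(1, 6), I, Pow(130507710, Rational(1, 2)))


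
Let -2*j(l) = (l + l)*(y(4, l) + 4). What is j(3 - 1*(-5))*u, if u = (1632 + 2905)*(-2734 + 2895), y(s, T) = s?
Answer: -46749248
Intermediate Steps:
u = 730457 (u = 4537*161 = 730457)
j(l) = -8*l (j(l) = -(l + l)*(4 + 4)/2 = -2*l*8/2 = -8*l)
j(3 - 1*(-5))*u = -8*(3 - 1*(-5))*730457 = -8*(3 + 5)*730457 = -8*8*730457 = -64*730457 = -46749248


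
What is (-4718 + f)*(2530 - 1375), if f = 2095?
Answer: -3029565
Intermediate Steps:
(-4718 + f)*(2530 - 1375) = (-4718 + 2095)*(2530 - 1375) = -2623*1155 = -3029565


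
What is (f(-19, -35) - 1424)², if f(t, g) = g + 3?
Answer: 2119936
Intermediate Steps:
f(t, g) = 3 + g
(f(-19, -35) - 1424)² = ((3 - 35) - 1424)² = (-32 - 1424)² = (-1456)² = 2119936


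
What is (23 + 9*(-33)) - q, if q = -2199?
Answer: 1925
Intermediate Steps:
(23 + 9*(-33)) - q = (23 + 9*(-33)) - 1*(-2199) = (23 - 297) + 2199 = -274 + 2199 = 1925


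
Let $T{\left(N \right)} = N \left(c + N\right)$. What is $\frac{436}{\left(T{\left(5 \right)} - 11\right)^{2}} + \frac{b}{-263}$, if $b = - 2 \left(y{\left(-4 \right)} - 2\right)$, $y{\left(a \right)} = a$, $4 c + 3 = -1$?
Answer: $\frac{113696}{21303} \approx 5.3371$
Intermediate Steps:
$c = -1$ ($c = - \frac{3}{4} + \frac{1}{4} \left(-1\right) = - \frac{3}{4} - \frac{1}{4} = -1$)
$T{\left(N \right)} = N \left(-1 + N\right)$
$b = 12$ ($b = - 2 \left(-4 - 2\right) = \left(-2\right) \left(-6\right) = 12$)
$\frac{436}{\left(T{\left(5 \right)} - 11\right)^{2}} + \frac{b}{-263} = \frac{436}{\left(5 \left(-1 + 5\right) - 11\right)^{2}} + \frac{12}{-263} = \frac{436}{\left(5 \cdot 4 - 11\right)^{2}} + 12 \left(- \frac{1}{263}\right) = \frac{436}{\left(20 - 11\right)^{2}} - \frac{12}{263} = \frac{436}{9^{2}} - \frac{12}{263} = \frac{436}{81} - \frac{12}{263} = \frac{113696}{21303}$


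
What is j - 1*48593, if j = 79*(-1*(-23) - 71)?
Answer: -52385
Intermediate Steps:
j = -3792 (j = 79*(23 - 71) = 79*(-48) = -3792)
j - 1*48593 = -3792 - 1*48593 = -3792 - 48593 = -52385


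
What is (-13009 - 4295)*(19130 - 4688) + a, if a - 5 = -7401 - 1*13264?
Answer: -249925028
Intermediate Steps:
a = -20660 (a = 5 + (-7401 - 1*13264) = 5 + (-7401 - 13264) = 5 - 20665 = -20660)
(-13009 - 4295)*(19130 - 4688) + a = (-13009 - 4295)*(19130 - 4688) - 20660 = -17304*14442 - 20660 = -249904368 - 20660 = -249925028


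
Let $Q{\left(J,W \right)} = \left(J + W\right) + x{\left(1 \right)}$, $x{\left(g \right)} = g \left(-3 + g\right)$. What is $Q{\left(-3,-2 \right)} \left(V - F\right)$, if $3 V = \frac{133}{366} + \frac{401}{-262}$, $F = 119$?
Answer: $\frac{60104387}{71919} \approx 835.72$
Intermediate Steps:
$V = - \frac{27980}{71919}$ ($V = \frac{\frac{133}{366} + \frac{401}{-262}}{3} = \frac{133 \cdot \frac{1}{366} + 401 \left(- \frac{1}{262}\right)}{3} = \frac{\frac{133}{366} - \frac{401}{262}}{3} = \frac{1}{3} \left(- \frac{27980}{23973}\right) = - \frac{27980}{71919} \approx -0.38905$)
$Q{\left(J,W \right)} = -2 + J + W$ ($Q{\left(J,W \right)} = \left(J + W\right) + 1 \left(-3 + 1\right) = \left(J + W\right) + 1 \left(-2\right) = \left(J + W\right) - 2 = -2 + J + W$)
$Q{\left(-3,-2 \right)} \left(V - F\right) = \left(-2 - 3 - 2\right) \left(- \frac{27980}{71919} - 119\right) = - 7 \left(- \frac{27980}{71919} - 119\right) = \left(-7\right) \left(- \frac{8586341}{71919}\right) = \frac{60104387}{71919}$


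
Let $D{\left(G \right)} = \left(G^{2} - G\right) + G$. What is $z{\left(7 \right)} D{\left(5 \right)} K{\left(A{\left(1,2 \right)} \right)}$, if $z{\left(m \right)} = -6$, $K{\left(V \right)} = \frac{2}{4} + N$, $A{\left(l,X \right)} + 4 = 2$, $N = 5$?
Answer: $-825$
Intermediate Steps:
$A{\left(l,X \right)} = -2$ ($A{\left(l,X \right)} = -4 + 2 = -2$)
$K{\left(V \right)} = \frac{11}{2}$ ($K{\left(V \right)} = \frac{2}{4} + 5 = 2 \cdot \frac{1}{4} + 5 = \frac{1}{2} + 5 = \frac{11}{2}$)
$D{\left(G \right)} = G^{2}$
$z{\left(7 \right)} D{\left(5 \right)} K{\left(A{\left(1,2 \right)} \right)} = - 6 \cdot 5^{2} \cdot \frac{11}{2} = \left(-6\right) 25 \cdot \frac{11}{2} = \left(-150\right) \frac{11}{2} = -825$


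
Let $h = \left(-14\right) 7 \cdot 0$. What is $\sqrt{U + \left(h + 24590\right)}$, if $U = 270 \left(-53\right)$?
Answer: $2 \sqrt{2570} \approx 101.39$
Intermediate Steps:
$h = 0$ ($h = \left(-98\right) 0 = 0$)
$U = -14310$
$\sqrt{U + \left(h + 24590\right)} = \sqrt{-14310 + \left(0 + 24590\right)} = \sqrt{-14310 + 24590} = \sqrt{10280} = 2 \sqrt{2570}$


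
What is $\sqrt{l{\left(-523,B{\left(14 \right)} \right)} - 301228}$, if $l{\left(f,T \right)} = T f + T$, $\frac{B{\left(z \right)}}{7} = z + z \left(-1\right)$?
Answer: $2 i \sqrt{75307} \approx 548.84 i$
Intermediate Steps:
$B{\left(z \right)} = 0$ ($B{\left(z \right)} = 7 \left(z + z \left(-1\right)\right) = 7 \left(z - z\right) = 7 \cdot 0 = 0$)
$l{\left(f,T \right)} = T + T f$
$\sqrt{l{\left(-523,B{\left(14 \right)} \right)} - 301228} = \sqrt{0 \left(1 - 523\right) - 301228} = \sqrt{0 \left(-522\right) - 301228} = \sqrt{0 - 301228} = \sqrt{-301228} = 2 i \sqrt{75307}$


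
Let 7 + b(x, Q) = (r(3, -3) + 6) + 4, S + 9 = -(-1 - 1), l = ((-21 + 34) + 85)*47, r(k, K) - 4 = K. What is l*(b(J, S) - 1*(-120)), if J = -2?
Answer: 571144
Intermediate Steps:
r(k, K) = 4 + K
l = 4606 (l = (13 + 85)*47 = 98*47 = 4606)
S = -7 (S = -9 - (-1 - 1) = -9 - 1*(-2) = -9 + 2 = -7)
b(x, Q) = 4 (b(x, Q) = -7 + (((4 - 3) + 6) + 4) = -7 + ((1 + 6) + 4) = -7 + (7 + 4) = -7 + 11 = 4)
l*(b(J, S) - 1*(-120)) = 4606*(4 - 1*(-120)) = 4606*(4 + 120) = 4606*124 = 571144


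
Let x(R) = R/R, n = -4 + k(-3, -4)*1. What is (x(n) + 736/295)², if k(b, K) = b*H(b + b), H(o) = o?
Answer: 1062961/87025 ≈ 12.214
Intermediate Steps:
k(b, K) = 2*b² (k(b, K) = b*(b + b) = b*(2*b) = 2*b²)
n = 14 (n = -4 + (2*(-3)²)*1 = -4 + (2*9)*1 = -4 + 18*1 = -4 + 18 = 14)
x(R) = 1
(x(n) + 736/295)² = (1 + 736/295)² = (1031/295)² = 1062961/87025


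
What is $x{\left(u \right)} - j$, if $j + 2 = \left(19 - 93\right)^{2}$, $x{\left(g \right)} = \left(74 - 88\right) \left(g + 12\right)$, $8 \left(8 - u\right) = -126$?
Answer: $- \frac{11949}{2} \approx -5974.5$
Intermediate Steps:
$u = \frac{95}{4}$ ($u = 8 - - \frac{63}{4} = 8 + \frac{63}{4} = \frac{95}{4} \approx 23.75$)
$x{\left(g \right)} = -168 - 14 g$ ($x{\left(g \right)} = \left(74 - 88\right) \left(12 + g\right) = - 14 \left(12 + g\right) = -168 - 14 g$)
$j = 5474$ ($j = -2 + \left(19 - 93\right)^{2} = -2 + \left(-74\right)^{2} = -2 + 5476 = 5474$)
$x{\left(u \right)} - j = \left(-168 - \frac{665}{2}\right) - 5474 = - \frac{1001}{2} - 5474 = - \frac{11949}{2}$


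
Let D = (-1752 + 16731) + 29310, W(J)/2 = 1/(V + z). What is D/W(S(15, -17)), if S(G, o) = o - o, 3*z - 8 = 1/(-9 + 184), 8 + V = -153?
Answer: -87654258/25 ≈ -3.5062e+6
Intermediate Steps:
V = -161 (V = -8 - 153 = -161)
z = 467/175 (z = 8/3 + 1/(3*(-9 + 184)) = 8/3 + (1/3)/175 = 8/3 + (1/3)*(1/175) = 8/3 + 1/525 = 467/175 ≈ 2.6686)
S(G, o) = 0
W(J) = -175/13854 (W(J) = 2/(-161 + 467/175) = 2/(-27708/175) = 2*(-175/27708) = -175/13854)
D = 44289 (D = 14979 + 29310 = 44289)
D/W(S(15, -17)) = 44289/(-175/13854) = 44289*(-13854/175) = -87654258/25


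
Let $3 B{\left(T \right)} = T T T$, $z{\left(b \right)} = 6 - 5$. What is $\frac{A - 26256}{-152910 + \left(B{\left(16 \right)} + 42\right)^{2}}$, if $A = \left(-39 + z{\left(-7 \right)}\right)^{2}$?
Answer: $- \frac{111654}{8224547} \approx -0.013576$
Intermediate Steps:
$z{\left(b \right)} = 1$ ($z{\left(b \right)} = 6 - 5 = 1$)
$B{\left(T \right)} = \frac{T^{3}}{3}$ ($B{\left(T \right)} = \frac{T T T}{3} = \frac{T^{2} T}{3} = \frac{T^{3}}{3}$)
$A = 1444$ ($A = \left(-39 + 1\right)^{2} = \left(-38\right)^{2} = 1444$)
$\frac{A - 26256}{-152910 + \left(B{\left(16 \right)} + 42\right)^{2}} = \frac{1444 - 26256}{-152910 + \left(\frac{16^{3}}{3} + 42\right)^{2}} = - \frac{24812}{-152910 + \left(\frac{1}{3} \cdot 4096 + 42\right)^{2}} = - \frac{24812}{-152910 + \left(\frac{4096}{3} + 42\right)^{2}} = - \frac{24812}{-152910 + \left(\frac{4222}{3}\right)^{2}} = - \frac{24812}{-152910 + \frac{17825284}{9}} = - \frac{24812}{\frac{16449094}{9}} = \left(-24812\right) \frac{9}{16449094} = - \frac{111654}{8224547}$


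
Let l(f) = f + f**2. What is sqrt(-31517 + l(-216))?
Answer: sqrt(14923) ≈ 122.16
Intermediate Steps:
sqrt(-31517 + l(-216)) = sqrt(-31517 - 216*(1 - 216)) = sqrt(-31517 - 216*(-215)) = sqrt(-31517 + 46440) = sqrt(14923)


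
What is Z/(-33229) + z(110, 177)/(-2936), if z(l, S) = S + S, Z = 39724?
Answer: -64196365/48780172 ≈ -1.3160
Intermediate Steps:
z(l, S) = 2*S
Z/(-33229) + z(110, 177)/(-2936) = 39724/(-33229) + (2*177)/(-2936) = 39724*(-1/33229) + 354*(-1/2936) = -39724/33229 - 177/1468 = -64196365/48780172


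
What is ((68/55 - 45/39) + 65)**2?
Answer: 2165413156/511225 ≈ 4235.7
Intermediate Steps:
((68/55 - 45/39) + 65)**2 = ((68*(1/55) - 45*1/39) + 65)**2 = ((68/55 - 15/13) + 65)**2 = (59/715 + 65)**2 = (46534/715)**2 = 2165413156/511225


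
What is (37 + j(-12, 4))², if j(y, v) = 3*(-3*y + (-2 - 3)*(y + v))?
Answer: 70225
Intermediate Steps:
j(y, v) = -24*y - 15*v (j(y, v) = 3*(-3*y - 5*(v + y)) = 3*(-3*y + (-5*v - 5*y)) = 3*(-8*y - 5*v) = -24*y - 15*v)
(37 + j(-12, 4))² = (37 + (-24*(-12) - 15*4))² = (37 + (288 - 60))² = (37 + 228)² = 265² = 70225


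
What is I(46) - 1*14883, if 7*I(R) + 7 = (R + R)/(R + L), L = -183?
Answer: -14273848/959 ≈ -14884.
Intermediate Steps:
I(R) = -1 + 2*R/(7*(-183 + R)) (I(R) = -1 + ((R + R)/(R - 183))/7 = -1 + ((2*R)/(-183 + R))/7 = -1 + (2*R/(-183 + R))/7 = -1 + 2*R/(7*(-183 + R)))
I(46) - 1*14883 = (1281 - 5*46)/(7*(-183 + 46)) - 1*14883 = (1/7)*(1281 - 230)/(-137) - 14883 = (1/7)*(-1/137)*1051 - 14883 = -1051/959 - 14883 = -14273848/959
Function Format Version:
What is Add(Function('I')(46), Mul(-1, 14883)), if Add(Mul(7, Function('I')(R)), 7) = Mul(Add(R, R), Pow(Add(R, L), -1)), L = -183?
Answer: Rational(-14273848, 959) ≈ -14884.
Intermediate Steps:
Function('I')(R) = Add(-1, Mul(Rational(2, 7), R, Pow(Add(-183, R), -1))) (Function('I')(R) = Add(-1, Mul(Rational(1, 7), Mul(Add(R, R), Pow(Add(R, -183), -1)))) = Add(-1, Mul(Rational(1, 7), Mul(Mul(2, R), Pow(Add(-183, R), -1)))) = Add(-1, Mul(Rational(1, 7), Mul(2, R, Pow(Add(-183, R), -1)))) = Add(-1, Mul(Rational(2, 7), R, Pow(Add(-183, R), -1))))
Add(Function('I')(46), Mul(-1, 14883)) = Add(Mul(Rational(1, 7), Pow(Add(-183, 46), -1), Add(1281, Mul(-5, 46))), Mul(-1, 14883)) = Add(Mul(Rational(1, 7), Pow(-137, -1), Add(1281, -230)), -14883) = Add(Mul(Rational(1, 7), Rational(-1, 137), 1051), -14883) = Add(Rational(-1051, 959), -14883) = Rational(-14273848, 959)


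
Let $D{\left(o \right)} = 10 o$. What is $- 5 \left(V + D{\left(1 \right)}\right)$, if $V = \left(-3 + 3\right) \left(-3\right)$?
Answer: $-50$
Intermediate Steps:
$V = 0$ ($V = 0 \left(-3\right) = 0$)
$- 5 \left(V + D{\left(1 \right)}\right) = - 5 \left(0 + 10 \cdot 1\right) = - 5 \left(0 + 10\right) = \left(-5\right) 10 = -50$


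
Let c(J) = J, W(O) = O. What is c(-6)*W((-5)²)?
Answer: -150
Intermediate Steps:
c(-6)*W((-5)²) = -6*(-5)² = -6*25 = -150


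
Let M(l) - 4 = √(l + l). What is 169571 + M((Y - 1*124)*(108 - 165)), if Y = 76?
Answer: 169575 + 12*√38 ≈ 1.6965e+5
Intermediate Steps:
M(l) = 4 + √2*√l (M(l) = 4 + √(l + l) = 4 + √(2*l) = 4 + √2*√l)
169571 + M((Y - 1*124)*(108 - 165)) = 169571 + (4 + √2*√((76 - 1*124)*(108 - 165))) = 169571 + (4 + √2*√((76 - 124)*(-57))) = 169571 + (4 + √2*√(-48*(-57))) = 169571 + (4 + √2*√2736) = 169571 + (4 + √2*(12*√19)) = 169571 + (4 + 12*√38) = 169575 + 12*√38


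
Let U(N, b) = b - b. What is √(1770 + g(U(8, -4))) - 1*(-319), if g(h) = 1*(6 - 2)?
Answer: 319 + √1774 ≈ 361.12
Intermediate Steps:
U(N, b) = 0
g(h) = 4 (g(h) = 1*4 = 4)
√(1770 + g(U(8, -4))) - 1*(-319) = √(1770 + 4) - 1*(-319) = √1774 + 319 = 319 + √1774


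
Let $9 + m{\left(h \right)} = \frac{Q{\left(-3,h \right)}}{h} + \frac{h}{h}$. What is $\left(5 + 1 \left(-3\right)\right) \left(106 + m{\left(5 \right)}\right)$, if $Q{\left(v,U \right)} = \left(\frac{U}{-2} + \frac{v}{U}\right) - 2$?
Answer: $\frac{4849}{25} \approx 193.96$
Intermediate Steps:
$Q{\left(v,U \right)} = -2 - \frac{U}{2} + \frac{v}{U}$ ($Q{\left(v,U \right)} = \left(U \left(- \frac{1}{2}\right) + \frac{v}{U}\right) - 2 = \left(- \frac{U}{2} + \frac{v}{U}\right) - 2 = -2 - \frac{U}{2} + \frac{v}{U}$)
$m{\left(h \right)} = -8 + \frac{-2 - \frac{3}{h} - \frac{h}{2}}{h}$ ($m{\left(h \right)} = -9 + \left(\frac{-2 - \frac{h}{2} - \frac{3}{h}}{h} + \frac{h}{h}\right) = -9 + \left(\frac{-2 - \frac{3}{h} - \frac{h}{2}}{h} + 1\right) = -9 + \left(1 + \frac{-2 - \frac{3}{h} - \frac{h}{2}}{h}\right) = -8 + \frac{-2 - \frac{3}{h} - \frac{h}{2}}{h}$)
$\left(5 + 1 \left(-3\right)\right) \left(106 + m{\left(5 \right)}\right) = \left(5 + 1 \left(-3\right)\right) \left(106 - \left(\frac{17}{2} + \frac{2}{5} + \frac{3}{25}\right)\right) = \left(5 - 3\right) \left(106 - \frac{451}{50}\right) = 2 \left(106 - \frac{451}{50}\right) = 2 \cdot \frac{4849}{50} = \frac{4849}{25}$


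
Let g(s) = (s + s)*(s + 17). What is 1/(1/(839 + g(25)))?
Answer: 2939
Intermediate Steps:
g(s) = 2*s*(17 + s) (g(s) = (2*s)*(17 + s) = 2*s*(17 + s))
1/(1/(839 + g(25))) = 1/(1/(839 + 2*25*(17 + 25))) = 1/(1/(839 + 2*25*42)) = 1/(1/(839 + 2100)) = 1/(1/2939) = 2939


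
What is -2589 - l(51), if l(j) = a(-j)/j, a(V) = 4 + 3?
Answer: -132046/51 ≈ -2589.1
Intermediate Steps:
a(V) = 7
l(j) = 7/j
-2589 - l(51) = -2589 - 7/51 = -132046/51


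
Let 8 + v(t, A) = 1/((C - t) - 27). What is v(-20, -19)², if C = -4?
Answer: 7921/121 ≈ 65.463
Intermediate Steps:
v(t, A) = -8 + 1/(-31 - t) (v(t, A) = -8 + 1/((-4 - t) - 27) = -8 + 1/(-31 - t))
v(-20, -19)² = ((-249 - 8*(-20))/(31 - 20))² = ((-249 + 160)/11)² = ((1/11)*(-89))² = (-89/11)² = 7921/121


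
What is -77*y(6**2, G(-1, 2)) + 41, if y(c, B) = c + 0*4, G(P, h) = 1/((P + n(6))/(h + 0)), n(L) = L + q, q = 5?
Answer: -2731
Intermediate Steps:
n(L) = 5 + L (n(L) = L + 5 = 5 + L)
G(P, h) = h/(11 + P) (G(P, h) = 1/((P + (5 + 6))/(h + 0)) = 1/((P + 11)/h) = 1/((11 + P)/h) = h/(11 + P))
y(c, B) = c (y(c, B) = c + 0 = c)
-77*y(6**2, G(-1, 2)) + 41 = -77*6**2 + 41 = -77*36 + 41 = -2772 + 41 = -2731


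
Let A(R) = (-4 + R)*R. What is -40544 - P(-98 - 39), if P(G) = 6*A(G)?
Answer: -156446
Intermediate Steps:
A(R) = R*(-4 + R)
P(G) = 6*G*(-4 + G) (P(G) = 6*(G*(-4 + G)) = 6*G*(-4 + G))
-40544 - P(-98 - 39) = -40544 - 6*(-98 - 39)*(-4 + (-98 - 39)) = -40544 - 6*(-137)*(-4 - 137) = -40544 - 6*(-137)*(-141) = -40544 - 1*115902 = -40544 - 115902 = -156446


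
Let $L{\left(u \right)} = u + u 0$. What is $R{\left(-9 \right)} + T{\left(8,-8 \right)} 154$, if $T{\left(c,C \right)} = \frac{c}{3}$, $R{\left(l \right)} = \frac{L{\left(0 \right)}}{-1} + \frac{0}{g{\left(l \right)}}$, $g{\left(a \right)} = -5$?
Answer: $\frac{1232}{3} \approx 410.67$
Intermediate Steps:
$L{\left(u \right)} = u$ ($L{\left(u \right)} = u + 0 = u$)
$R{\left(l \right)} = 0$ ($R{\left(l \right)} = \frac{0}{-1} + \frac{0}{-5} = 0 \left(-1\right) + 0 \left(- \frac{1}{5}\right) = 0 + 0 = 0$)
$T{\left(c,C \right)} = \frac{c}{3}$ ($T{\left(c,C \right)} = c \frac{1}{3} = \frac{c}{3}$)
$R{\left(-9 \right)} + T{\left(8,-8 \right)} 154 = 0 + \frac{1}{3} \cdot 8 \cdot 154 = 0 + \frac{8}{3} \cdot 154 = 0 + \frac{1232}{3} = \frac{1232}{3}$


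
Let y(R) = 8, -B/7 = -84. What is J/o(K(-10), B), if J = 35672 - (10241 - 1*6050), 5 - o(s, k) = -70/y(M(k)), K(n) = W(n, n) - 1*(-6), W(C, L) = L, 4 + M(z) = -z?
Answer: 125924/55 ≈ 2289.5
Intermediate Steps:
M(z) = -4 - z
B = 588 (B = -7*(-84) = 588)
K(n) = 6 + n (K(n) = n - 1*(-6) = n + 6 = 6 + n)
o(s, k) = 55/4 (o(s, k) = 5 - (-70)/8 = 5 - 1*(-35/4) = 5 + 35/4 = 55/4)
J = 31481 (J = 35672 - (10241 - 6050) = 35672 - 1*4191 = 35672 - 4191 = 31481)
J/o(K(-10), B) = 31481/(55/4) = 31481*(4/55) = 125924/55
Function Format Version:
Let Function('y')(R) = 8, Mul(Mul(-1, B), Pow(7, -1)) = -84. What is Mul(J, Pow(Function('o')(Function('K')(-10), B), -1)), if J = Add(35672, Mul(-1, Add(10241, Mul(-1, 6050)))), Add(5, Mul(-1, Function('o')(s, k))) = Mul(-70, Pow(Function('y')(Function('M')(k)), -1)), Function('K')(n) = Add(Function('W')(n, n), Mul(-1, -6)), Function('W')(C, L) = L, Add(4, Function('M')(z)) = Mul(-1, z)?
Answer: Rational(125924, 55) ≈ 2289.5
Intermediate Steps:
Function('M')(z) = Add(-4, Mul(-1, z))
B = 588 (B = Mul(-7, -84) = 588)
Function('K')(n) = Add(6, n) (Function('K')(n) = Add(n, Mul(-1, -6)) = Add(n, 6) = Add(6, n))
Function('o')(s, k) = Rational(55, 4) (Function('o')(s, k) = Add(5, Mul(-1, Mul(-70, Pow(8, -1)))) = Add(5, Mul(-1, Mul(-70, Rational(1, 8)))) = Add(5, Mul(-1, Rational(-35, 4))) = Add(5, Rational(35, 4)) = Rational(55, 4))
J = 31481 (J = Add(35672, Mul(-1, Add(10241, -6050))) = Add(35672, Mul(-1, 4191)) = Add(35672, -4191) = 31481)
Mul(J, Pow(Function('o')(Function('K')(-10), B), -1)) = Mul(31481, Pow(Rational(55, 4), -1)) = Mul(31481, Rational(4, 55)) = Rational(125924, 55)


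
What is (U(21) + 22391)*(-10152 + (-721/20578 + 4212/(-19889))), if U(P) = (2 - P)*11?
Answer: -46083874299365499/204637921 ≈ -2.2520e+8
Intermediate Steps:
U(P) = 22 - 11*P
(U(21) + 22391)*(-10152 + (-721/20578 + 4212/(-19889))) = ((22 - 11*21) + 22391)*(-10152 + (-721/20578 + 4212/(-19889))) = ((22 - 231) + 22391)*(-10152 + (-721*1/20578 + 4212*(-1/19889))) = (-209 + 22391)*(-10152 + (-721/20578 - 4212/19889)) = 22182*(-10152 - 101014505/409275842) = 22182*(-4155069362489/409275842) = -46083874299365499/204637921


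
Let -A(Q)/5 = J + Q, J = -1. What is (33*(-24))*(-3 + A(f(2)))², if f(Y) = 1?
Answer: -7128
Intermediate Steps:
A(Q) = 5 - 5*Q (A(Q) = -5*(-1 + Q) = 5 - 5*Q)
(33*(-24))*(-3 + A(f(2)))² = (33*(-24))*(-3 + (5 - 5*1))² = -792*(-3 + (5 - 5))² = -792*(-3 + 0)² = -792*(-3)² = -792*9 = -7128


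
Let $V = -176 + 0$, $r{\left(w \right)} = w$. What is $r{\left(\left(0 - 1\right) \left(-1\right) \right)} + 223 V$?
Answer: $-39247$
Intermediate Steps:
$V = -176$
$r{\left(\left(0 - 1\right) \left(-1\right) \right)} + 223 V = \left(0 - 1\right) \left(-1\right) + 223 \left(-176\right) = \left(-1\right) \left(-1\right) - 39248 = 1 - 39248 = -39247$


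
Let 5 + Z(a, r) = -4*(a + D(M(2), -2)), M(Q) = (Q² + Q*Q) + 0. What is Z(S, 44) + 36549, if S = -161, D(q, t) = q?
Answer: 37156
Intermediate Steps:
M(Q) = 2*Q² (M(Q) = (Q² + Q²) + 0 = 2*Q² + 0 = 2*Q²)
Z(a, r) = -37 - 4*a (Z(a, r) = -5 - 4*(a + 2*2²) = -5 - 4*(a + 2*4) = -5 - 4*(a + 8) = -5 - 4*(8 + a) = -5 + (-32 - 4*a) = -37 - 4*a)
Z(S, 44) + 36549 = (-37 - 4*(-161)) + 36549 = (-37 + 644) + 36549 = 607 + 36549 = 37156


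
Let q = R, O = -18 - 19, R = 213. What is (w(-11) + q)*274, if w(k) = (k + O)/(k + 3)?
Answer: 60006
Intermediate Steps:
O = -37
w(k) = (-37 + k)/(3 + k) (w(k) = (k - 37)/(k + 3) = (-37 + k)/(3 + k))
q = 213
(w(-11) + q)*274 = ((-37 - 11)/(3 - 11) + 213)*274 = (-48/(-8) + 213)*274 = (-1/8*(-48) + 213)*274 = (6 + 213)*274 = 219*274 = 60006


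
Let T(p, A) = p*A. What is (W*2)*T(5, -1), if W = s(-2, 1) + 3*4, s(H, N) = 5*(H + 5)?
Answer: -270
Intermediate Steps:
s(H, N) = 25 + 5*H (s(H, N) = 5*(5 + H) = 25 + 5*H)
T(p, A) = A*p
W = 27 (W = (25 + 5*(-2)) + 3*4 = (25 - 10) + 12 = 15 + 12 = 27)
(W*2)*T(5, -1) = (27*2)*(-1*5) = 54*(-5) = -270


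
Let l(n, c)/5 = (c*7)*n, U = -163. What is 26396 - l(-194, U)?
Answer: -1080374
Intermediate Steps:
l(n, c) = 35*c*n (l(n, c) = 5*((c*7)*n) = 5*((7*c)*n) = 5*(7*c*n) = 35*c*n)
26396 - l(-194, U) = 26396 - 35*(-163)*(-194) = 26396 - 1*1106770 = 26396 - 1106770 = -1080374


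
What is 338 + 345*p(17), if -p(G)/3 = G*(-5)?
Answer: 88313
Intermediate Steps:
p(G) = 15*G (p(G) = -3*G*(-5) = -(-15)*G = 15*G)
338 + 345*p(17) = 338 + 345*(15*17) = 338 + 345*255 = 338 + 87975 = 88313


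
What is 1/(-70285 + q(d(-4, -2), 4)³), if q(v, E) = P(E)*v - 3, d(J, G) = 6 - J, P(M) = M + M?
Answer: 1/386248 ≈ 2.5890e-6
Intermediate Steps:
P(M) = 2*M
q(v, E) = -3 + 2*E*v (q(v, E) = (2*E)*v - 3 = 2*E*v - 3 = -3 + 2*E*v)
1/(-70285 + q(d(-4, -2), 4)³) = 1/(-70285 + (-3 + 2*4*(6 - 1*(-4)))³) = 1/(-70285 + (-3 + 2*4*(6 + 4))³) = 1/(-70285 + (-3 + 2*4*10)³) = 1/(-70285 + (-3 + 80)³) = 1/(-70285 + 77³) = 1/(-70285 + 456533) = 1/386248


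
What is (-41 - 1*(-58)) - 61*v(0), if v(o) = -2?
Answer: 139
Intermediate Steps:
(-41 - 1*(-58)) - 61*v(0) = (-41 - 1*(-58)) - 61*(-2) = (-41 + 58) + 122 = 17 + 122 = 139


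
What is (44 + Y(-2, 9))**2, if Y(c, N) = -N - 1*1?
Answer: 1156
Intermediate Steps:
Y(c, N) = -1 - N (Y(c, N) = -N - 1 = -1 - N)
(44 + Y(-2, 9))**2 = (44 + (-1 - 1*9))**2 = (44 + (-1 - 9))**2 = (44 - 10)**2 = 34**2 = 1156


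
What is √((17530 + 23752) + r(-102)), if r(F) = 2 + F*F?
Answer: 2*√12922 ≈ 227.35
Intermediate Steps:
r(F) = 2 + F²
√((17530 + 23752) + r(-102)) = √((17530 + 23752) + (2 + (-102)²)) = √(41282 + (2 + 10404)) = √(41282 + 10406) = √51688 = 2*√12922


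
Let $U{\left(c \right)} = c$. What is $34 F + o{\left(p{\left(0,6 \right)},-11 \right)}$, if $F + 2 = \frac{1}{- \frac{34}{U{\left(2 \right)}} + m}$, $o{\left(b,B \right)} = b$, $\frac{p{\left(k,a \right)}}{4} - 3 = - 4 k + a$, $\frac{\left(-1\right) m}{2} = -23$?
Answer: $- \frac{894}{29} \approx -30.828$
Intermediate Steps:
$m = 46$ ($m = \left(-2\right) \left(-23\right) = 46$)
$p{\left(k,a \right)} = 12 - 16 k + 4 a$ ($p{\left(k,a \right)} = 12 + 4 \left(- 4 k + a\right) = 12 + 4 \left(a - 4 k\right) = 12 + \left(- 16 k + 4 a\right) = 12 - 16 k + 4 a$)
$F = - \frac{57}{29}$ ($F = -2 + \frac{1}{- \frac{34}{2} + 46} = -2 + \frac{1}{\left(-34\right) \frac{1}{2} + 46} = -2 + \frac{1}{-17 + 46} = -2 + \frac{1}{29} = - \frac{57}{29} \approx -1.9655$)
$34 F + o{\left(p{\left(0,6 \right)},-11 \right)} = 34 \left(- \frac{57}{29}\right) + \left(12 - 0 + 4 \cdot 6\right) = - \frac{1938}{29} + \left(12 + 0 + 24\right) = - \frac{1938}{29} + 36 = - \frac{894}{29}$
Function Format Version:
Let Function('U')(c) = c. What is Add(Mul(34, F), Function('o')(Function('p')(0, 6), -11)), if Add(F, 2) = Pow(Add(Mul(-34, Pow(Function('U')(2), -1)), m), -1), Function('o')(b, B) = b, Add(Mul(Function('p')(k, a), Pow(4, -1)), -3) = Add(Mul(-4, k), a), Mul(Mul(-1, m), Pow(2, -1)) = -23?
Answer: Rational(-894, 29) ≈ -30.828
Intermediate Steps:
m = 46 (m = Mul(-2, -23) = 46)
Function('p')(k, a) = Add(12, Mul(-16, k), Mul(4, a)) (Function('p')(k, a) = Add(12, Mul(4, Add(Mul(-4, k), a))) = Add(12, Mul(4, Add(a, Mul(-4, k)))) = Add(12, Add(Mul(-16, k), Mul(4, a))) = Add(12, Mul(-16, k), Mul(4, a)))
F = Rational(-57, 29) (F = Add(-2, Pow(Add(Mul(-34, Pow(2, -1)), 46), -1)) = Add(-2, Pow(Add(Mul(-34, Rational(1, 2)), 46), -1)) = Add(-2, Pow(Add(-17, 46), -1)) = Add(-2, Pow(29, -1)) = Add(-2, Rational(1, 29)) = Rational(-57, 29) ≈ -1.9655)
Add(Mul(34, F), Function('o')(Function('p')(0, 6), -11)) = Add(Mul(34, Rational(-57, 29)), Add(12, Mul(-16, 0), Mul(4, 6))) = Add(Rational(-1938, 29), Add(12, 0, 24)) = Add(Rational(-1938, 29), 36) = Rational(-894, 29)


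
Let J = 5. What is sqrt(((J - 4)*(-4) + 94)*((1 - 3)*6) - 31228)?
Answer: 2*I*sqrt(8077) ≈ 179.74*I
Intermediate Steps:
sqrt(((J - 4)*(-4) + 94)*((1 - 3)*6) - 31228) = sqrt(((5 - 4)*(-4) + 94)*((1 - 3)*6) - 31228) = sqrt((1*(-4) + 94)*(-2*6) - 31228) = sqrt((-4 + 94)*(-12) - 31228) = sqrt(90*(-12) - 31228) = sqrt(-1080 - 31228) = sqrt(-32308) = 2*I*sqrt(8077)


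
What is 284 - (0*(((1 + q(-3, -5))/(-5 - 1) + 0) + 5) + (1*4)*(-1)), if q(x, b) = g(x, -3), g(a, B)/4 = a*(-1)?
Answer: 288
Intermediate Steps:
g(a, B) = -4*a (g(a, B) = 4*(a*(-1)) = 4*(-a) = -4*a)
q(x, b) = -4*x
284 - (0*(((1 + q(-3, -5))/(-5 - 1) + 0) + 5) + (1*4)*(-1)) = 284 - (0*(((1 - 4*(-3))/(-5 - 1) + 0) + 5) + (1*4)*(-1)) = 284 - (0*(((1 + 12)/(-6) + 0) + 5) + 4*(-1)) = 284 - (0*((13*(-1/6) + 0) + 5) - 4) = 284 - (0*((-13/6 + 0) + 5) - 4) = 284 - (0*(-13/6 + 5) - 4) = 284 - (0*(17/6) - 4) = 284 - (0 - 4) = 284 - 1*(-4) = 284 + 4 = 288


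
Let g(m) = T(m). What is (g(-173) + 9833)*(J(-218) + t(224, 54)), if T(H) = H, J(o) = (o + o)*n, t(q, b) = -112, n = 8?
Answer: -34776000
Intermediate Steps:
J(o) = 16*o (J(o) = (o + o)*8 = (2*o)*8 = 16*o)
g(m) = m
(g(-173) + 9833)*(J(-218) + t(224, 54)) = (-173 + 9833)*(16*(-218) - 112) = 9660*(-3488 - 112) = 9660*(-3600) = -34776000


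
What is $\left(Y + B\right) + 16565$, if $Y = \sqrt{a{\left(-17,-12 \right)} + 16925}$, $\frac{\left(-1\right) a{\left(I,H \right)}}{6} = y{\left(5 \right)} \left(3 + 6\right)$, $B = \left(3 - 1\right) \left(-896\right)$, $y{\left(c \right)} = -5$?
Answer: $14773 + \sqrt{17195} \approx 14904.0$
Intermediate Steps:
$B = -1792$ ($B = \left(3 - 1\right) \left(-896\right) = 2 \left(-896\right) = -1792$)
$a{\left(I,H \right)} = 270$ ($a{\left(I,H \right)} = - 6 \left(- 5 \left(3 + 6\right)\right) = - 6 \left(\left(-5\right) 9\right) = \left(-6\right) \left(-45\right) = 270$)
$Y = \sqrt{17195}$ ($Y = \sqrt{270 + 16925} = \sqrt{17195} \approx 131.13$)
$\left(Y + B\right) + 16565 = \left(\sqrt{17195} - 1792\right) + 16565 = \left(-1792 + \sqrt{17195}\right) + 16565 = 14773 + \sqrt{17195}$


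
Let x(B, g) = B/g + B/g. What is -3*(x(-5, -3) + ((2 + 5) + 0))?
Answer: -31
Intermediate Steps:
x(B, g) = 2*B/g
-3*(x(-5, -3) + ((2 + 5) + 0)) = -3*(2*(-5)/(-3) + ((2 + 5) + 0)) = -3*(2*(-5)*(-⅓) + (7 + 0)) = -3*(10/3 + 7) = -3*31/3 = -31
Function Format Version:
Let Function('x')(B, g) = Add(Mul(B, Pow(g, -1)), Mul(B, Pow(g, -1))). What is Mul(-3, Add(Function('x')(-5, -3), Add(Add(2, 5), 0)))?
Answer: -31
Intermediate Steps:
Function('x')(B, g) = Mul(2, B, Pow(g, -1))
Mul(-3, Add(Function('x')(-5, -3), Add(Add(2, 5), 0))) = Mul(-3, Add(Mul(2, -5, Pow(-3, -1)), Add(Add(2, 5), 0))) = Mul(-3, Add(Mul(2, -5, Rational(-1, 3)), Add(7, 0))) = Mul(-3, Add(Rational(10, 3), 7)) = Mul(-3, Rational(31, 3)) = -31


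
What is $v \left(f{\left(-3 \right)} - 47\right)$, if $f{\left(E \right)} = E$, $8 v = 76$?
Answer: $-475$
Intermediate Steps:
$v = \frac{19}{2}$ ($v = \frac{1}{8} \cdot 76 = \frac{19}{2} \approx 9.5$)
$v \left(f{\left(-3 \right)} - 47\right) = \frac{19 \left(-3 - 47\right)}{2} = \frac{19}{2} \left(-50\right) = -475$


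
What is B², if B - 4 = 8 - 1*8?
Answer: 16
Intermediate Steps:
B = 4 (B = 4 + (8 - 1*8) = 4 + (8 - 8) = 4 + 0 = 4)
B² = 4² = 16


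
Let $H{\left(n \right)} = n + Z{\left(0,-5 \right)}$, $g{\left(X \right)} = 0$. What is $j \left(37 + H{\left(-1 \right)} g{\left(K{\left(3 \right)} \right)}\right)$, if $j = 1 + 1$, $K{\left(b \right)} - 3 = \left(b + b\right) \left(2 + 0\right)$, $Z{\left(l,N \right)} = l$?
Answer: $74$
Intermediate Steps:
$K{\left(b \right)} = 3 + 4 b$ ($K{\left(b \right)} = 3 + \left(b + b\right) \left(2 + 0\right) = 3 + 2 b 2 = 3 + 4 b$)
$H{\left(n \right)} = n$ ($H{\left(n \right)} = n + 0 = n$)
$j = 2$
$j \left(37 + H{\left(-1 \right)} g{\left(K{\left(3 \right)} \right)}\right) = 2 \left(37 - 0\right) = 2 \left(37 + 0\right) = 2 \cdot 37 = 74$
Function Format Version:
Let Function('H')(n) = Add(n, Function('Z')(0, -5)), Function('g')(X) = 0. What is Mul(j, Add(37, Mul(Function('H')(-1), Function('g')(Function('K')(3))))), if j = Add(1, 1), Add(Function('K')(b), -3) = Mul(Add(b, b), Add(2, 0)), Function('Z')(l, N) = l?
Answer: 74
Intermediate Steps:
Function('K')(b) = Add(3, Mul(4, b)) (Function('K')(b) = Add(3, Mul(Add(b, b), Add(2, 0))) = Add(3, Mul(Mul(2, b), 2)) = Add(3, Mul(4, b)))
Function('H')(n) = n (Function('H')(n) = Add(n, 0) = n)
j = 2
Mul(j, Add(37, Mul(Function('H')(-1), Function('g')(Function('K')(3))))) = Mul(2, Add(37, Mul(-1, 0))) = Mul(2, Add(37, 0)) = Mul(2, 37) = 74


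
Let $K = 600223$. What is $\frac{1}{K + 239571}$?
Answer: $\frac{1}{839794} \approx 1.1908 \cdot 10^{-6}$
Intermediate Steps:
$\frac{1}{K + 239571} = \frac{1}{600223 + 239571} = \frac{1}{839794}$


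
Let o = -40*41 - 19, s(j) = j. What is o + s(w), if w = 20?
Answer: -1639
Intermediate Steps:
o = -1659 (o = -1640 - 19 = -1659)
o + s(w) = -1659 + 20 = -1639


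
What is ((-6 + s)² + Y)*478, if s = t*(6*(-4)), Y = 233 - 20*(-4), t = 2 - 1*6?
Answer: 4021414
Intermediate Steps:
t = -4 (t = 2 - 6 = -4)
Y = 313 (Y = 233 + 80 = 313)
s = 96 (s = -24*(-4) = -4*(-24) = 96)
((-6 + s)² + Y)*478 = ((-6 + 96)² + 313)*478 = (90² + 313)*478 = (8100 + 313)*478 = 8413*478 = 4021414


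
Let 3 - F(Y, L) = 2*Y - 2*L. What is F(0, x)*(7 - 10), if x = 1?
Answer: -15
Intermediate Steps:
F(Y, L) = 3 - 2*Y + 2*L (F(Y, L) = 3 - (2*Y - 2*L) = 3 - (-2*L + 2*Y) = 3 + (-2*Y + 2*L) = 3 - 2*Y + 2*L)
F(0, x)*(7 - 10) = (3 - 2*0 + 2*1)*(7 - 10) = (3 + 0 + 2)*(-3) = 5*(-3) = -15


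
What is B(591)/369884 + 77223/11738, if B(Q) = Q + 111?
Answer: 3571474026/542712299 ≈ 6.5808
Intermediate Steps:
B(Q) = 111 + Q
B(591)/369884 + 77223/11738 = (111 + 591)/369884 + 77223/11738 = 702*(1/369884) + 77223*(1/11738) = 351/184942 + 77223/11738 = 3571474026/542712299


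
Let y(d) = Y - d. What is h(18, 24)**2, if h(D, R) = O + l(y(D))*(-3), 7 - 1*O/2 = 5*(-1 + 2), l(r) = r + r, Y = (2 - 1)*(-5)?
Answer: 20164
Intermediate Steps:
Y = -5 (Y = 1*(-5) = -5)
y(d) = -5 - d
l(r) = 2*r
O = 4 (O = 14 - 10*(-1 + 2) = 14 - 10 = 4)
h(D, R) = 34 + 6*D (h(D, R) = 4 + (2*(-5 - D))*(-3) = 4 + (-10 - 2*D)*(-3) = 4 + (30 + 6*D) = 34 + 6*D)
h(18, 24)**2 = (34 + 6*18)**2 = (34 + 108)**2 = 142**2 = 20164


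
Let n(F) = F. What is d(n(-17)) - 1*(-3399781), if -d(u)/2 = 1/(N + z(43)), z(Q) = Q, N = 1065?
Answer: 1883478673/554 ≈ 3.3998e+6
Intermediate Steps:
d(u) = -1/554 (d(u) = -2/(1065 + 43) = -2/1108 = -2*1/1108 = -1/554)
d(n(-17)) - 1*(-3399781) = -1/554 - 1*(-3399781) = -1/554 + 3399781 = 1883478673/554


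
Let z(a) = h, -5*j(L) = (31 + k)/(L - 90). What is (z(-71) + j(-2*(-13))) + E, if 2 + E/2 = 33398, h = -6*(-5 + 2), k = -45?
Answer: 10689593/160 ≈ 66810.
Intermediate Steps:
h = 18 (h = -6*(-3) = 18)
j(L) = 14/(5*(-90 + L)) (j(L) = -(31 - 45)/(5*(L - 90)) = -(-14)/(5*(-90 + L)) = 14/(5*(-90 + L)))
z(a) = 18
E = 66792 (E = -4 + 2*33398 = -4 + 66796 = 66792)
(z(-71) + j(-2*(-13))) + E = (18 + 14/(5*(-90 - 2*(-13)))) + 66792 = (18 + 14/(5*(-90 + 26))) + 66792 = (18 + (14/5)/(-64)) + 66792 = (18 + (14/5)*(-1/64)) + 66792 = (18 - 7/160) + 66792 = 2873/160 + 66792 = 10689593/160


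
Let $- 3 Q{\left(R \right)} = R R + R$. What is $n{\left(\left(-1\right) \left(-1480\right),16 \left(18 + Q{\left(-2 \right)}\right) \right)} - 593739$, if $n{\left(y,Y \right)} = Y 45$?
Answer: $-581259$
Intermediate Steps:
$Q{\left(R \right)} = - \frac{R}{3} - \frac{R^{2}}{3}$ ($Q{\left(R \right)} = - \frac{R R + R}{3} = - \frac{R^{2} + R}{3} = - \frac{R + R^{2}}{3} = - \frac{R}{3} - \frac{R^{2}}{3}$)
$n{\left(y,Y \right)} = 45 Y$
$n{\left(\left(-1\right) \left(-1480\right),16 \left(18 + Q{\left(-2 \right)}\right) \right)} - 593739 = 45 \cdot 16 \left(18 - - \frac{2 \left(1 - 2\right)}{3}\right) - 593739 = 45 \cdot 16 \left(18 - \left(- \frac{2}{3}\right) \left(-1\right)\right) - 593739 = 45 \cdot 16 \left(18 - \frac{2}{3}\right) - 593739 = 45 \cdot 16 \cdot \frac{52}{3} - 593739 = 45 \cdot \frac{832}{3} - 593739 = 12480 - 593739 = -581259$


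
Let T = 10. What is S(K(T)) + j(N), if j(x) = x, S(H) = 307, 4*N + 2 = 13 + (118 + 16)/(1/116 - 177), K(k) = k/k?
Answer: 25422365/82124 ≈ 309.56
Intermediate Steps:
K(k) = 1
N = 210297/82124 (N = -½ + (13 + (118 + 16)/(1/116 - 177))/4 = -½ + (13 + 134/(1/116 - 177))/4 = -½ + (13 + 134/(-20531/116))/4 = -½ + (13 + 134*(-116/20531))/4 = -½ + (13 - 15544/20531)/4 = -½ + (¼)*(251359/20531) = -½ + 251359/82124 = 210297/82124 ≈ 2.5607)
S(K(T)) + j(N) = 307 + 210297/82124 = 25422365/82124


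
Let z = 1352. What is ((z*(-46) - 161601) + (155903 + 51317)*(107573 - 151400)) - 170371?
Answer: -9082225104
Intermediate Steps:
((z*(-46) - 161601) + (155903 + 51317)*(107573 - 151400)) - 170371 = ((1352*(-46) - 161601) + (155903 + 51317)*(107573 - 151400)) - 170371 = ((-62192 - 161601) + 207220*(-43827)) - 170371 = (-223793 - 9081830940) - 170371 = -9082054733 - 170371 = -9082225104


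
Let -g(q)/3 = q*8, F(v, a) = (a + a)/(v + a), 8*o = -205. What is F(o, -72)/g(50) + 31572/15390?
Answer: 6845266/3338775 ≈ 2.0502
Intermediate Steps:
o = -205/8 (o = (⅛)*(-205) = -205/8 ≈ -25.625)
F(v, a) = 2*a/(a + v) (F(v, a) = (2*a)/(a + v) = 2*a/(a + v))
g(q) = -24*q (g(q) = -3*q*8 = -24*q)
F(o, -72)/g(50) + 31572/15390 = (2*(-72)/(-72 - 205/8))/((-24*50)) + 31572/15390 = (2*(-72)/(-781/8))/(-1200) + 31572*(1/15390) = (2*(-72)*(-8/781))*(-1/1200) + 1754/855 = (1152/781)*(-1/1200) + 1754/855 = -24/19525 + 1754/855 = 6845266/3338775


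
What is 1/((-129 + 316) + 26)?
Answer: 1/213 ≈ 0.0046948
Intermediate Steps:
1/((-129 + 316) + 26) = 1/(187 + 26) = 1/213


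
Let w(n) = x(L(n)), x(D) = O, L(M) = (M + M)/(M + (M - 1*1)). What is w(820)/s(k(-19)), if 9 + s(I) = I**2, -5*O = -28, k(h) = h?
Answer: 7/440 ≈ 0.015909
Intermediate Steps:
O = 28/5 (O = -1/5*(-28) = 28/5 ≈ 5.6000)
L(M) = 2*M/(-1 + 2*M) (L(M) = (2*M)/(M + (M - 1)) = (2*M)/(M + (-1 + M)) = (2*M)/(-1 + 2*M) = 2*M/(-1 + 2*M))
s(I) = -9 + I**2
x(D) = 28/5
w(n) = 28/5
w(820)/s(k(-19)) = 28/(5*(-9 + (-19)**2)) = 28/(5*(-9 + 361)) = (28/5)/352 = (28/5)*(1/352) = 7/440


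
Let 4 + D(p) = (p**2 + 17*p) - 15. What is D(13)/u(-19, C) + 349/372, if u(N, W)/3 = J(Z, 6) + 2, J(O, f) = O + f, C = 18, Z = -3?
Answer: 47749/1860 ≈ 25.672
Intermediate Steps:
D(p) = -19 + p**2 + 17*p (D(p) = -4 + ((p**2 + 17*p) - 15) = -4 + (-15 + p**2 + 17*p) = -19 + p**2 + 17*p)
u(N, W) = 15 (u(N, W) = 3*((-3 + 6) + 2) = 3*(3 + 2) = 3*5 = 15)
D(13)/u(-19, C) + 349/372 = (-19 + 13**2 + 17*13)/15 + 349/372 = (-19 + 169 + 221)*(1/15) + 349*(1/372) = 371*(1/15) + 349/372 = 371/15 + 349/372 = 47749/1860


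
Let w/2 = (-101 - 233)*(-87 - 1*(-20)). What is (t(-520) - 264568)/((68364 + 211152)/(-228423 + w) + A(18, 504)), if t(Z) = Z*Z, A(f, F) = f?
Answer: 178524324/504415 ≈ 353.92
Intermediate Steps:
t(Z) = Z²
w = 44756 (w = 2*((-101 - 233)*(-87 - 1*(-20))) = 2*(-334*(-87 + 20)) = 2*(-334*(-67)) = 2*22378 = 44756)
(t(-520) - 264568)/((68364 + 211152)/(-228423 + w) + A(18, 504)) = ((-520)² - 264568)/((68364 + 211152)/(-228423 + 44756) + 18) = (270400 - 264568)/(279516/(-183667) + 18) = 5832/(279516*(-1/183667) + 18) = 5832/(-279516/183667 + 18) = 5832/(3026490/183667) = 5832*(183667/3026490) = 178524324/504415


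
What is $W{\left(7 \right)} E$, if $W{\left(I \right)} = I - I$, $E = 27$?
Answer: $0$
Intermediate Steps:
$W{\left(I \right)} = 0$
$W{\left(7 \right)} E = 0 \cdot 27 = 0$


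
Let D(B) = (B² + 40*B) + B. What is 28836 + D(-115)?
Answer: 37346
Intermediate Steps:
D(B) = B² + 41*B
28836 + D(-115) = 28836 - 115*(41 - 115) = 28836 - 115*(-74) = 28836 + 8510 = 37346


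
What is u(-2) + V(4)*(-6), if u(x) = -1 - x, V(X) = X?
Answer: -23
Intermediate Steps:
u(-2) + V(4)*(-6) = (-1 - 1*(-2)) + 4*(-6) = (-1 + 2) - 24 = 1 - 24 = -23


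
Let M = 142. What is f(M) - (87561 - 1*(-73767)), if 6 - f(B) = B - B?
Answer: -161322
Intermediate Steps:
f(B) = 6 (f(B) = 6 - (B - B) = 6 - 1*0 = 6 + 0 = 6)
f(M) - (87561 - 1*(-73767)) = 6 - (87561 - 1*(-73767)) = 6 - (87561 + 73767) = 6 - 1*161328 = 6 - 161328 = -161322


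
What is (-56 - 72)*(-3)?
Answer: 384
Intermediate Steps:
(-56 - 72)*(-3) = -128*(-3) = 384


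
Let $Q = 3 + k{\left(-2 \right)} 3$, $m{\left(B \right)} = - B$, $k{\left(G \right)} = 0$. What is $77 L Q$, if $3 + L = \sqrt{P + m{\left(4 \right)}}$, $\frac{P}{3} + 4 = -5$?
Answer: $-693 + 231 i \sqrt{31} \approx -693.0 + 1286.2 i$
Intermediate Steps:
$P = -27$ ($P = -12 + 3 \left(-5\right) = -12 - 15 = -27$)
$Q = 3$ ($Q = 3 + 0 \cdot 3 = 3 + 0 = 3$)
$L = -3 + i \sqrt{31}$ ($L = -3 + \sqrt{-27 - 4} = -3 + \sqrt{-31} = -3 + i \sqrt{31} \approx -3.0 + 5.5678 i$)
$77 L Q = 77 \left(-3 + i \sqrt{31}\right) 3 = \left(-231 + 77 i \sqrt{31}\right) 3 = -693 + 231 i \sqrt{31}$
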